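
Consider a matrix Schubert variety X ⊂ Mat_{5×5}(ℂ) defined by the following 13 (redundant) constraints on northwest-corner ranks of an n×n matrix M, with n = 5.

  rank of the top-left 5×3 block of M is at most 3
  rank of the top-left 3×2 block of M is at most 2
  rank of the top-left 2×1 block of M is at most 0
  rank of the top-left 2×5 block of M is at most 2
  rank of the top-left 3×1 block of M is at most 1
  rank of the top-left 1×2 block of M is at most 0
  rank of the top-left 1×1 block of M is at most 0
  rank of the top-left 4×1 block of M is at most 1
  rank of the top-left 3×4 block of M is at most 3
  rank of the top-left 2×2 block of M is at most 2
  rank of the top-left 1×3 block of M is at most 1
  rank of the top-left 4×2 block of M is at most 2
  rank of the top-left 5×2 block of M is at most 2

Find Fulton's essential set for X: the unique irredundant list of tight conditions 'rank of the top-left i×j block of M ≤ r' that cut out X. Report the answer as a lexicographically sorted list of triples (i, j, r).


Reconstructing r_w from the 13 given conditions:

  row 1: 0  0  1  1  1
  row 2: 0  1  2  2  2
  row 3: 1  2  3  3  3
  row 4: 1  2  3  4  4
  row 5: 1  2  3  4  5

the unique w with this rank table is (3, 2, 1, 4, 5).

ℓ(w)=3; the 2 essential cells (i,j,r):

[(1, 2, 0), (2, 1, 0)]


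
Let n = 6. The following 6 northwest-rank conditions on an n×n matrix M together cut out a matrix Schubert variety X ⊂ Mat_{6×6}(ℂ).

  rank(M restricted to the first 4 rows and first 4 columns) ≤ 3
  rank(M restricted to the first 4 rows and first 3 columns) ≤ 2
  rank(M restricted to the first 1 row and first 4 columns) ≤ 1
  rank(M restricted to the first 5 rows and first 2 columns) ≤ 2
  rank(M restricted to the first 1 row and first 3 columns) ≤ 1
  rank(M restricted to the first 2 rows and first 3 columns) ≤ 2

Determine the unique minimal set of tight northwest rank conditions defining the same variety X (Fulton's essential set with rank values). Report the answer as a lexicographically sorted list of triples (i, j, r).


Computing R[i][j] = min implied NW-rank bound (n=6, 6 conditions):

  1, 1, 1, 1, 1, 1
  1, 2, 2, 2, 2, 2
  1, 2, 2, 3, 3, 3
  1, 2, 2, 3, 4, 4
  1, 2, 3, 4, 5, 5
  1, 2, 3, 4, 5, 6

so w = (1, 2, 4, 5, 3, 6).

|D(w)|=2, |Ess(w)|=1:

[(4, 3, 2)]


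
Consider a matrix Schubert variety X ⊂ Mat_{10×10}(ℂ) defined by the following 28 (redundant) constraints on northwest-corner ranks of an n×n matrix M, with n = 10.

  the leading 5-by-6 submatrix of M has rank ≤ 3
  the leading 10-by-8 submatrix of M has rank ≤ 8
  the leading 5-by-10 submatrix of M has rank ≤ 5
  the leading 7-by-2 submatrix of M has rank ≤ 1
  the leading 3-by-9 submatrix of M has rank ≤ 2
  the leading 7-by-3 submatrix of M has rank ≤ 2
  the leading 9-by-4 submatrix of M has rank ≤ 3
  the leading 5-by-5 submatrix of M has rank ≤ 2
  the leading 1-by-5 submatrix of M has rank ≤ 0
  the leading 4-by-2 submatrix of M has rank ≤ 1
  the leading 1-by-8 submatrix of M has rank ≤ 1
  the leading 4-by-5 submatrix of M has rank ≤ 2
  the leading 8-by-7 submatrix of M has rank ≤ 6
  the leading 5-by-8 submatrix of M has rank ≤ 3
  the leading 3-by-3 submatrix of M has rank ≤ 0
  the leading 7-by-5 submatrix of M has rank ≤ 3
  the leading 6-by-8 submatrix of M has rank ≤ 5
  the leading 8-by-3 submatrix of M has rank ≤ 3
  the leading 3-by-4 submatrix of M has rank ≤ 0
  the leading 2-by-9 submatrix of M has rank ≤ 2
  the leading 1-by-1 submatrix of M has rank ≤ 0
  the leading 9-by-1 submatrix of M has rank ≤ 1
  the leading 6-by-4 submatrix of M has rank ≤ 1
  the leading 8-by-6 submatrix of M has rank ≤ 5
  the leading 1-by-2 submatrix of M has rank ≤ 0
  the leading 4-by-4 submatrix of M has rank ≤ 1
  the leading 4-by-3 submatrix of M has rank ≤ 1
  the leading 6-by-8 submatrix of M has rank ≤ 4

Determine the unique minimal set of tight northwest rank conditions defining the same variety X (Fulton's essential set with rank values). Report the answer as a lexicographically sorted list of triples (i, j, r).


The tightest implied rank at each (i,j), from the 28 conditions:

  i=1: 0 0 0 0 0 1 1 1 1 1
  i=2: 0 0 0 0 1 2 2 2 2 2
  i=3: 0 0 0 0 1 2 2 2 2 3
  i=4: 1 1 1 1 2 3 3 3 3 4
  i=5: 1 1 1 1 2 3 3 3 4 5
  i=6: 1 1 1 1 2 3 4 4 5 6
  i=7: 1 1 2 2 3 4 5 5 6 7
  i=8: 1 2 3 3 4 5 6 6 7 8
  i=9: 1 2 3 3 4 5 6 7 8 9
  i=10: 1 2 3 4 5 6 7 8 9 10

second differences of R give the permutation w = (6, 5, 10, 1, 9, 7, 3, 2, 8, 4).

Rothe diagram D(w) (26 cells), 7 SE-corners (essential conditions):

[(1, 5, 0), (3, 4, 0), (3, 9, 2), (5, 8, 3), (6, 4, 1), (7, 2, 1), (9, 4, 3)]


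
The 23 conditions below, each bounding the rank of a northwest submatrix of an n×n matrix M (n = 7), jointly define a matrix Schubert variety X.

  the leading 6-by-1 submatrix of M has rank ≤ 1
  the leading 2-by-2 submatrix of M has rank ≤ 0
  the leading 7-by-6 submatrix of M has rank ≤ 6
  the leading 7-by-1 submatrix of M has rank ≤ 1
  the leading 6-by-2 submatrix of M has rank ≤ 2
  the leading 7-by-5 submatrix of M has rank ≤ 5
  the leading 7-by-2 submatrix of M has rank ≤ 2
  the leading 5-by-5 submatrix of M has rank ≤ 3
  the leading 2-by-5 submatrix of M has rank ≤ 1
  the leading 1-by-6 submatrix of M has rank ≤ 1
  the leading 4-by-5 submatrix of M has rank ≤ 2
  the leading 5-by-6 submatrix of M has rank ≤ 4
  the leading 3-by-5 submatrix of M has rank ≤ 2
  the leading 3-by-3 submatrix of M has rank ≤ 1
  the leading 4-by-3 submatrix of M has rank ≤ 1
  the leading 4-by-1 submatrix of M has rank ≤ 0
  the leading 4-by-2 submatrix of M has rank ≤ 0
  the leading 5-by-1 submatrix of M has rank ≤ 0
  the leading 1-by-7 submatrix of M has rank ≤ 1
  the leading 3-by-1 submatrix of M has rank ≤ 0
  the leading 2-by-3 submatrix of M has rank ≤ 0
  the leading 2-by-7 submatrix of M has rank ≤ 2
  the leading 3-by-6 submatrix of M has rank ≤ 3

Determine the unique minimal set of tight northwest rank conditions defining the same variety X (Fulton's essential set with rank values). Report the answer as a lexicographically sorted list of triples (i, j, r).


Propagating the 23 rank bounds to every northwest block:

  R[1]: 0, 0, 0, 1, 1, 1, 1
  R[2]: 0, 0, 0, 1, 1, 2, 2
  R[3]: 0, 0, 1, 2, 2, 3, 3
  R[4]: 0, 0, 1, 2, 2, 3, 4
  R[5]: 0, 1, 2, 3, 3, 4, 5
  R[6]: 1, 2, 3, 4, 4, 5, 6
  R[7]: 1, 2, 3, 4, 5, 6, 7

giving w = (4, 6, 3, 7, 2, 1, 5) via Δ²R.

|D(w)|=13, |Ess(w)|=5:

[(2, 3, 0), (2, 5, 1), (4, 2, 0), (4, 5, 2), (5, 1, 0)]


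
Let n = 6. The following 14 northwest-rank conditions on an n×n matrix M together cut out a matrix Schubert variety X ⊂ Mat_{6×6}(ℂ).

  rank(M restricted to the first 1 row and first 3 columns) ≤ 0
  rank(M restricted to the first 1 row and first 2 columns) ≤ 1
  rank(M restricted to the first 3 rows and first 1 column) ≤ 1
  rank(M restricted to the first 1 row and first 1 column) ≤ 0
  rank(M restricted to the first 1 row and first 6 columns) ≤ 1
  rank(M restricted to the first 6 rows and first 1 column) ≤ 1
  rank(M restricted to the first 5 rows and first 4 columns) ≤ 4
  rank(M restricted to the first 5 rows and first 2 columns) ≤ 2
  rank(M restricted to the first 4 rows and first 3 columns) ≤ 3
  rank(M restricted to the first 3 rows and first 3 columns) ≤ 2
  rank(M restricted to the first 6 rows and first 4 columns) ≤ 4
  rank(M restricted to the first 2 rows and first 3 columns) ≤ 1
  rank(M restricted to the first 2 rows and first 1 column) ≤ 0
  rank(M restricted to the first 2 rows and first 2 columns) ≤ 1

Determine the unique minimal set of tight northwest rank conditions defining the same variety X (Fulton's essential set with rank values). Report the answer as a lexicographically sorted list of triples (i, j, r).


Recovering R(i,j) via the rank-extension bound from the 14 conditions:

  0 0 0 1 1 1
  0 1 1 2 2 2
  1 2 2 3 3 3
  1 2 3 4 4 4
  1 2 3 4 5 5
  1 2 3 4 5 6

reading off 1-entries of Δ²R: w = (4, 2, 1, 3, 5, 6).

ℓ(w)=4; the 2 essential cells (i,j,r):

[(1, 3, 0), (2, 1, 0)]


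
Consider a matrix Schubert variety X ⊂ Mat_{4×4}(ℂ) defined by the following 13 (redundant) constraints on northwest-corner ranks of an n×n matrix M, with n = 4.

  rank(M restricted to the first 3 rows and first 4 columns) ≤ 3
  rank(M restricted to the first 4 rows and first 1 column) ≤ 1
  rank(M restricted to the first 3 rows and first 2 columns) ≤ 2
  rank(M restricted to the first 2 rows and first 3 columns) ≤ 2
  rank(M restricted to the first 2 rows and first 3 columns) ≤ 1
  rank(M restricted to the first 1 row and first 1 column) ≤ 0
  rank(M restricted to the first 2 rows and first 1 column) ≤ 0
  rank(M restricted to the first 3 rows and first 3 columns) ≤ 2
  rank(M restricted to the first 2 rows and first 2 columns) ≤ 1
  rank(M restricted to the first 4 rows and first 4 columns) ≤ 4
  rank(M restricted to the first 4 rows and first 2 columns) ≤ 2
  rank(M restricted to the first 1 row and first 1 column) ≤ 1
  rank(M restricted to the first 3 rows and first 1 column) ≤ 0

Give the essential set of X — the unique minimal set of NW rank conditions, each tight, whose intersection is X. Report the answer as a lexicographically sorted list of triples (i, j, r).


The tightest implied rank at each (i,j), from the 13 conditions:

  0, 1, 1, 1
  0, 1, 1, 2
  0, 1, 2, 3
  1, 2, 3, 4

the unique w with this rank table is (2, 4, 3, 1).

Fulton essential set (2 of the 4 Rothe cells):

[(2, 3, 1), (3, 1, 0)]


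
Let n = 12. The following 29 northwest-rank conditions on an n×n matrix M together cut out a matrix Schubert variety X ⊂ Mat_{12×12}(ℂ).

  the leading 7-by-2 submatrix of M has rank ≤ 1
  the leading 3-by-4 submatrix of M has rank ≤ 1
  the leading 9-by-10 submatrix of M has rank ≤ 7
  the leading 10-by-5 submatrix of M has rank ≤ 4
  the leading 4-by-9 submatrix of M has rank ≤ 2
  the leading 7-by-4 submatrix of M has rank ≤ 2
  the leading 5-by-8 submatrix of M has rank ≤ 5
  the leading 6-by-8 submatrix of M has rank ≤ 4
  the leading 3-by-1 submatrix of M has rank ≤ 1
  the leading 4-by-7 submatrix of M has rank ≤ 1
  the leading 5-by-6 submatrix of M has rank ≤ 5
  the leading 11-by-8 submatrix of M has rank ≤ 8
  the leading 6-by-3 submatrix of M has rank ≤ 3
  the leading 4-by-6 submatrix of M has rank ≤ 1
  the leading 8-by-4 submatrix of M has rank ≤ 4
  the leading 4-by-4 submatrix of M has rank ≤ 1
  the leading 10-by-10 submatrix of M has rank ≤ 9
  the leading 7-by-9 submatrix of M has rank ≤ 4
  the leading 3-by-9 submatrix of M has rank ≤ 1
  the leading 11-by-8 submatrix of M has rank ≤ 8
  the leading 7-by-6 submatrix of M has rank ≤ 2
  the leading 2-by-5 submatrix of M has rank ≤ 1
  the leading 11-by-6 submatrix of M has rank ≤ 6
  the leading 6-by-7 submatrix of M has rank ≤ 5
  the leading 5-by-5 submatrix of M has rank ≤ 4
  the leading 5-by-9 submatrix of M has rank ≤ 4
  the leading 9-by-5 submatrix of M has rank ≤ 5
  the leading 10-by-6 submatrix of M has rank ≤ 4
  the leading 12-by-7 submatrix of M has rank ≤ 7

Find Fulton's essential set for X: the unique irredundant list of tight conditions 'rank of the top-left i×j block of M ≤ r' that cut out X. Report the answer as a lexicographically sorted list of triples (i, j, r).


Reconstructing r_w from the 29 given conditions:

  i=1: 1 1 1 1 1 1 1 1 1 1 1 1
  i=2: 1 1 1 1 1 1 1 1 1 2 2 2
  i=3: 1 1 1 1 1 1 1 1 1 2 3 3
  i=4: 1 1 1 1 1 1 1 2 2 3 4 4
  i=5: 1 1 2 2 2 2 2 3 3 4 5 5
  i=6: 1 1 2 2 2 2 3 4 4 5 6 6
  i=7: 1 1 2 2 2 2 3 4 4 5 6 7
  i=8: 1 2 3 3 3 3 4 5 5 6 7 8
  i=9: 1 2 3 4 4 4 5 6 6 7 8 9
  i=10: 1 2 3 4 4 4 5 6 7 8 9 10
  i=11: 1 2 3 4 5 5 6 7 8 9 10 11
  i=12: 1 2 3 4 5 6 7 8 9 10 11 12

the unique w with this rank table is (1, 10, 11, 8, 3, 7, 12, 2, 4, 9, 5, 6).

D(w) has 34 cells with 6 SE-corners; essential set:

[(3, 9, 1), (4, 7, 1), (7, 2, 1), (7, 6, 2), (7, 9, 4), (10, 6, 4)]


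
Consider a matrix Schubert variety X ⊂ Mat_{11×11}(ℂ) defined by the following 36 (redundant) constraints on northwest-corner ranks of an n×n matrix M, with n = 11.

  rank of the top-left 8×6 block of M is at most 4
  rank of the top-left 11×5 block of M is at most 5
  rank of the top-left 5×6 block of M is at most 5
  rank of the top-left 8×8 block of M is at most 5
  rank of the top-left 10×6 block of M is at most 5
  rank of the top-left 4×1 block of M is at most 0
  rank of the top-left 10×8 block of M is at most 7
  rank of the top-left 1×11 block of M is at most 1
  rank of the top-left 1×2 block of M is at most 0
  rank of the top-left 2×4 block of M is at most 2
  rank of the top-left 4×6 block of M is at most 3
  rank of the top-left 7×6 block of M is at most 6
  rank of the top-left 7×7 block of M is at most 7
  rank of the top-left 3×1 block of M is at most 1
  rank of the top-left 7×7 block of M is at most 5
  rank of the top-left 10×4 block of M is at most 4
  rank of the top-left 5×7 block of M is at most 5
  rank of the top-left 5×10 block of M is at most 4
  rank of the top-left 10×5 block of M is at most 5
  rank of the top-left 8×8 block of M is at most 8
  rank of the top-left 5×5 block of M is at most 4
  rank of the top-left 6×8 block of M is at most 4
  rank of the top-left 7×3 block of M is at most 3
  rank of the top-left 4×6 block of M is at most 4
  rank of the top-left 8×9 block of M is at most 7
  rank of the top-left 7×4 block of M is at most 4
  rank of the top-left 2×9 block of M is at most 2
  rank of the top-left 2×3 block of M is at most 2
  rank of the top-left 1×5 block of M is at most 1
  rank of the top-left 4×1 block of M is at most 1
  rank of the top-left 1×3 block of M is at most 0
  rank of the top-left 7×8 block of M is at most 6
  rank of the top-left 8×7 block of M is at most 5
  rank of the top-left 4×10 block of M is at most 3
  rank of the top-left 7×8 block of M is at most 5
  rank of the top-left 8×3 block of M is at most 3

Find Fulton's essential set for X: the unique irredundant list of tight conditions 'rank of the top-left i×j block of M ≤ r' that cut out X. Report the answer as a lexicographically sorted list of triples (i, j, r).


The tightest implied rank at each (i,j), from the 36 conditions:

  0, 0, 0, 1, 1, 1, 1, 1, 1, 1, 1
  0, 1, 1, 2, 2, 2, 2, 2, 2, 2, 2
  0, 1, 2, 3, 3, 3, 3, 3, 3, 3, 3
  0, 1, 2, 3, 3, 3, 3, 3, 3, 3, 4
  1, 2, 3, 4, 4, 4, 4, 4, 4, 4, 5
  1, 2, 3, 4, 4, 4, 4, 4, 5, 5, 6
  1, 2, 3, 4, 4, 4, 5, 5, 6, 6, 7
  1, 2, 3, 4, 4, 4, 5, 5, 6, 7, 8
  1, 2, 3, 4, 5, 5, 6, 6, 7, 8, 9
  1, 2, 3, 4, 5, 5, 6, 7, 8, 9, 10
  1, 2, 3, 4, 5, 6, 7, 8, 9, 10, 11

giving w = (4, 2, 3, 11, 1, 9, 7, 10, 5, 8, 6) via Δ²R.

|D(w)|=22, |Ess(w)|=7:

[(1, 3, 0), (4, 1, 0), (4, 10, 3), (6, 8, 4), (8, 6, 4), (8, 8, 5), (10, 6, 5)]


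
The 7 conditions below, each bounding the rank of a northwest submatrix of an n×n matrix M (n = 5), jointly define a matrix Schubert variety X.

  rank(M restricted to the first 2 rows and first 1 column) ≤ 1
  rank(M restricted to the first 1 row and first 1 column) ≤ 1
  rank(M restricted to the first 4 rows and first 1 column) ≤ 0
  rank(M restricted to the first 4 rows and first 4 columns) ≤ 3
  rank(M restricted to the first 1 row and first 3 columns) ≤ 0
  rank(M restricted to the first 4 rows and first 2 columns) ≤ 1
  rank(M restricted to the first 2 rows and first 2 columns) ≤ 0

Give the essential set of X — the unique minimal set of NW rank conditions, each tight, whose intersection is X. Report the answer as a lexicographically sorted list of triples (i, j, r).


The tightest implied rank at each (i,j), from the 7 conditions:

  i=1: 0  0  0  1  1
  i=2: 0  0  1  2  2
  i=3: 0  1  2  3  3
  i=4: 0  1  2  3  4
  i=5: 1  2  3  4  5

hence w(1..5) = (4, 3, 2, 5, 1).

|D(w)|=7, |Ess(w)|=3:

[(1, 3, 0), (2, 2, 0), (4, 1, 0)]


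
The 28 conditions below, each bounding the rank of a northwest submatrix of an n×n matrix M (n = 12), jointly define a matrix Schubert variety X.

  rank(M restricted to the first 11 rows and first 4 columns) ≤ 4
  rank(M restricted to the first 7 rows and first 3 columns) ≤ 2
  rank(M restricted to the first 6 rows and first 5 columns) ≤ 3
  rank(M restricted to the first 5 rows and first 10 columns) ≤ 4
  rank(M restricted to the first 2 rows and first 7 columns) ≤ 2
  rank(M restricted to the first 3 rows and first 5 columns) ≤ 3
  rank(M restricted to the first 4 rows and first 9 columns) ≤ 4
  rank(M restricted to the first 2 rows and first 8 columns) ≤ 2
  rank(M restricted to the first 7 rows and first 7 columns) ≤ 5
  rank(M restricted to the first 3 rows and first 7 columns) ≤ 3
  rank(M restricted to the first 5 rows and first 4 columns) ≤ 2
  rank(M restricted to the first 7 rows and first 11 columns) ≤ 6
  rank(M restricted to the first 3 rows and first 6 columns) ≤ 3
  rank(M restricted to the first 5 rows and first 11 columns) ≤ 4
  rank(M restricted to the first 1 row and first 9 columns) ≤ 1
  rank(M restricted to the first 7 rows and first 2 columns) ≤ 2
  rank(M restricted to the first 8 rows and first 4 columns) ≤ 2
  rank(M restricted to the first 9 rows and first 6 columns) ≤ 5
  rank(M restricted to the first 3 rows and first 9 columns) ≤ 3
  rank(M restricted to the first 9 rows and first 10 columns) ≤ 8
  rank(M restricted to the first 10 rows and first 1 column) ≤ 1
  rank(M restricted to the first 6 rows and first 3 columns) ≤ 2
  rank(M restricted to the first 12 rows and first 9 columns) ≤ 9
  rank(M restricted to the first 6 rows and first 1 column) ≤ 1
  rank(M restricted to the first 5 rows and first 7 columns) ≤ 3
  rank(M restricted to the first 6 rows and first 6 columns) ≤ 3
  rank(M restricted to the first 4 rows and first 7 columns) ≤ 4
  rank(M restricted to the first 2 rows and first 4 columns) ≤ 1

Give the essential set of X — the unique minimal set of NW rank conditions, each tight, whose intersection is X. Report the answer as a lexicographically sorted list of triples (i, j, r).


Rank table r_w(12×12) implied by the 28 constraints:

  R[1]: 1  1  1  1  1  1  1  1  1  1  1  1
  R[2]: 1  1  1  1  2  2  2  2  2  2  2  2
  R[3]: 1  2  2  2  3  3  3  3  3  3  3  3
  R[4]: 1  2  2  2  3  3  3  4  4  4  4  4
  R[5]: 1  2  2  2  3  3  3  4  4  4  4  5
  R[6]: 1  2  2  2  3  3  4  5  5  5  5  6
  R[7]: 1  2  2  2  3  4  5  6  6  6  6  7
  R[8]: 1  2  2  2  3  4  5  6  7  7  7  8
  R[9]: 1  2  3  3  4  5  6  7  8  8  8  9
  R[10]: 1  2  3  4  5  6  7  8  9  9  9  10
  R[11]: 1  2  3  4  5  6  7  8  9  10  10  11
  R[12]: 1  2  3  4  5  6  7  8  9  10  11  12

hence w(1..12) = (1, 5, 2, 8, 12, 7, 6, 9, 3, 4, 10, 11).

D(w) has 21 cells with 5 SE-corners; essential set:

[(2, 4, 1), (5, 7, 3), (5, 11, 4), (6, 6, 3), (8, 4, 2)]


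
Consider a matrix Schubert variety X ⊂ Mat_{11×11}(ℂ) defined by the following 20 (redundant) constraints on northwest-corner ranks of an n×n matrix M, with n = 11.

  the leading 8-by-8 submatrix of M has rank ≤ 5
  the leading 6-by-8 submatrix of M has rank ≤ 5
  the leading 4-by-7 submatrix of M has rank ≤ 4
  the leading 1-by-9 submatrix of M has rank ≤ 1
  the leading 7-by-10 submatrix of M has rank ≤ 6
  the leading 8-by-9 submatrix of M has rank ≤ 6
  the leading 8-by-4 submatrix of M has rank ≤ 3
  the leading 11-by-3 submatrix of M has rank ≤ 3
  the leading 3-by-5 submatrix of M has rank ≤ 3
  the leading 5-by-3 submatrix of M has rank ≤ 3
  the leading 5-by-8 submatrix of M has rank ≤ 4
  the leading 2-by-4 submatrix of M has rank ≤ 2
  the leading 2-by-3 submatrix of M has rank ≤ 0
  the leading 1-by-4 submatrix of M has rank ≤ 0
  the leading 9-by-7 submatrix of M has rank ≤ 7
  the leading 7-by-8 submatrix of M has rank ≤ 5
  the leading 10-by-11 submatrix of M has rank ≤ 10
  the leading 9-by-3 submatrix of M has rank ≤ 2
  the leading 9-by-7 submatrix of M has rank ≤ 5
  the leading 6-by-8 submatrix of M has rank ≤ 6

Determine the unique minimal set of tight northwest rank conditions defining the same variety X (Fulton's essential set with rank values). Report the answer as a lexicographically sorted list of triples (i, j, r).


Propagating the 20 rank bounds to every northwest block:

  i=1: 0 0 0 0 1 1 1 1 1 1 1
  i=2: 0 0 0 1 2 2 2 2 2 2 2
  i=3: 1 1 1 2 3 3 3 3 3 3 3
  i=4: 1 2 2 3 4 4 4 4 4 4 4
  i=5: 1 2 2 3 4 4 4 4 5 5 5
  i=6: 1 2 2 3 4 5 5 5 6 6 6
  i=7: 1 2 2 3 4 5 5 5 6 6 7
  i=8: 1 2 2 3 4 5 5 5 6 7 8
  i=9: 1 2 2 3 4 5 5 6 7 8 9
  i=10: 1 2 3 4 5 6 6 7 8 9 10
  i=11: 1 2 3 4 5 6 7 8 9 10 11

second differences of R give the permutation w = (5, 4, 1, 2, 9, 6, 11, 10, 8, 3, 7).

Rothe diagram D(w) (21 cells), 7 SE-corners (essential conditions):

[(1, 4, 0), (2, 3, 0), (5, 8, 4), (7, 10, 6), (8, 8, 5), (9, 3, 2), (9, 7, 5)]


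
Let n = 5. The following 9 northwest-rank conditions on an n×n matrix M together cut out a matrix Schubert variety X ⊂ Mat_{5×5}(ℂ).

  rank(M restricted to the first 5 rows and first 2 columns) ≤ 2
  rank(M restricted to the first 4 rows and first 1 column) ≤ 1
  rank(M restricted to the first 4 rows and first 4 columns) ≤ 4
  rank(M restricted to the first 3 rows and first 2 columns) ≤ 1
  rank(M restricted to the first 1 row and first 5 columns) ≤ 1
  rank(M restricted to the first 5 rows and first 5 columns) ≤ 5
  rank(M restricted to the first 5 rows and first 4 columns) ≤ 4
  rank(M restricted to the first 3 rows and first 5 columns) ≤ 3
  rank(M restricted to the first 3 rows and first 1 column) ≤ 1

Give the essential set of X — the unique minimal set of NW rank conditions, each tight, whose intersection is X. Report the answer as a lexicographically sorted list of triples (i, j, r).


Reconstructing r_w from the 9 given conditions:

  1, 1, 1, 1, 1
  1, 1, 2, 2, 2
  1, 1, 2, 3, 3
  1, 2, 3, 4, 4
  1, 2, 3, 4, 5

so w = (1, 3, 4, 2, 5).

Fulton essential set (1 of the 2 Rothe cells):

[(3, 2, 1)]


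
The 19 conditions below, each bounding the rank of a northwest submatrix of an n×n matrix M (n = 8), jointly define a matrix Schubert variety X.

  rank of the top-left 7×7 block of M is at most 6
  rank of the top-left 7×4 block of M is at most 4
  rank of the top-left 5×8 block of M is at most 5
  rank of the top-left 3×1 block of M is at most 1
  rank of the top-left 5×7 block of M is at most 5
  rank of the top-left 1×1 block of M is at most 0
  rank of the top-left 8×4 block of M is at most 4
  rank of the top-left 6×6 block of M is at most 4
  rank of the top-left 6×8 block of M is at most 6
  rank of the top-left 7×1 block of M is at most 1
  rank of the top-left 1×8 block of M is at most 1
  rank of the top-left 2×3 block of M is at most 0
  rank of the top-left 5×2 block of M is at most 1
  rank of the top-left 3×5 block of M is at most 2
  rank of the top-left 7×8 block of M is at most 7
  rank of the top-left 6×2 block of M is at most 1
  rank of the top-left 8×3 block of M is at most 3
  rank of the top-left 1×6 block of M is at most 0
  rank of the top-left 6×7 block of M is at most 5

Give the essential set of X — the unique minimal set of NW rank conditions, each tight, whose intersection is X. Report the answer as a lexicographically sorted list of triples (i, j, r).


Reconstructing r_w from the 19 given conditions:

  i=1: 0 | 0 | 0 | 0 | 0 | 0 | 1 | 1
  i=2: 0 | 0 | 0 | 1 | 1 | 1 | 2 | 2
  i=3: 1 | 1 | 1 | 2 | 2 | 2 | 3 | 3
  i=4: 1 | 1 | 2 | 3 | 3 | 3 | 4 | 4
  i=5: 1 | 1 | 2 | 3 | 4 | 4 | 5 | 5
  i=6: 1 | 1 | 2 | 3 | 4 | 4 | 5 | 6
  i=7: 1 | 2 | 3 | 4 | 5 | 5 | 6 | 7
  i=8: 1 | 2 | 3 | 4 | 5 | 6 | 7 | 8

the unique w with this rank table is (7, 4, 1, 3, 5, 8, 2, 6).

4 SE-corners of the 13-cell Rothe diagram give Ess(w):

[(1, 6, 0), (2, 3, 0), (6, 2, 1), (6, 6, 4)]


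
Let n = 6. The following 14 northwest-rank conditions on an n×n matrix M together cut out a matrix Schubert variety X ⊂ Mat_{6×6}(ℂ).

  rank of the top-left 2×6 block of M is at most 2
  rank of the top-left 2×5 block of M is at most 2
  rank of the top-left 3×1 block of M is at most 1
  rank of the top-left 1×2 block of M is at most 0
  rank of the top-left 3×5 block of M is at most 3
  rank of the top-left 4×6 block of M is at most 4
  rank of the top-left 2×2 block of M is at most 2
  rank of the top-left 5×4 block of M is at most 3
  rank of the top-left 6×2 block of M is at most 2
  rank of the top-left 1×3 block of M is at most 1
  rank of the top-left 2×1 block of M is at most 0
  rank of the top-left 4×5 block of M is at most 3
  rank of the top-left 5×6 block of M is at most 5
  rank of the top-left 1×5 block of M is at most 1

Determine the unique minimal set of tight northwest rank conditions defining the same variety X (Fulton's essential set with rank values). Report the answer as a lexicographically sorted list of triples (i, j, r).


Computing R[i][j] = min implied NW-rank bound (n=6, 14 conditions):

  0, 0, 1, 1, 1, 1
  0, 1, 2, 2, 2, 2
  1, 2, 3, 3, 3, 3
  1, 2, 3, 3, 3, 4
  1, 2, 3, 3, 4, 5
  1, 2, 3, 4, 5, 6

giving w = (3, 2, 1, 6, 5, 4) via Δ²R.

Rothe diagram D(w) (6 cells), 4 SE-corners (essential conditions):

[(1, 2, 0), (2, 1, 0), (4, 5, 3), (5, 4, 3)]


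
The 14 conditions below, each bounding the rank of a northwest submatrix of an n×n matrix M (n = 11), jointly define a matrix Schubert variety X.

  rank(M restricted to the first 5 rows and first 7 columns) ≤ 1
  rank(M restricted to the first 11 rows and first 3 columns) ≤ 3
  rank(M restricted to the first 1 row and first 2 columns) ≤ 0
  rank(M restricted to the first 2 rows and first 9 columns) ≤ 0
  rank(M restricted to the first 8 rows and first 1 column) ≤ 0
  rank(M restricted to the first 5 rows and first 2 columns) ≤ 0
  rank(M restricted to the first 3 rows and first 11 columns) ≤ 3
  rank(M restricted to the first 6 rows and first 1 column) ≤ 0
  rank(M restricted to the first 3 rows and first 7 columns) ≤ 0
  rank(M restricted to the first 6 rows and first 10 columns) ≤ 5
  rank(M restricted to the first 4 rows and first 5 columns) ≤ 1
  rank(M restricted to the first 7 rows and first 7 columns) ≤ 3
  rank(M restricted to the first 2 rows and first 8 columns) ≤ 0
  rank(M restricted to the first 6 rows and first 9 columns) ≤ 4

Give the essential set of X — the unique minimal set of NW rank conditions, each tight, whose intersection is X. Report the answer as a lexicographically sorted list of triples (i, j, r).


The tightest implied rank at each (i,j), from the 14 conditions:

  row 1: 0  0  0  0  0  0  0  0  0  1  1
  row 2: 0  0  0  0  0  0  0  0  0  1  2
  row 3: 0  0  0  0  0  0  0  1  1  2  3
  row 4: 0  0  1  1  1  1  1  2  2  3  4
  row 5: 0  0  1  1  1  1  1  2  3  4  5
  row 6: 0  1  2  2  2  2  2  3  4  5  6
  row 7: 0  1  2  3  3  3  3  4  5  6  7
  row 8: 0  1  2  3  4  4  4  5  6  7  8
  row 9: 1  2  3  4  5  5  5  6  7  8  9
  row 10: 1  2  3  4  5  6  6  7  8  9  10
  row 11: 1  2  3  4  5  6  7  8  9  10  11

reading off 1-entries of Δ²R: w = (10, 11, 8, 3, 9, 2, 4, 5, 1, 6, 7).

Fulton essential set (5 of the 36 Rothe cells):

[(2, 9, 0), (3, 7, 0), (5, 2, 0), (5, 7, 1), (8, 1, 0)]


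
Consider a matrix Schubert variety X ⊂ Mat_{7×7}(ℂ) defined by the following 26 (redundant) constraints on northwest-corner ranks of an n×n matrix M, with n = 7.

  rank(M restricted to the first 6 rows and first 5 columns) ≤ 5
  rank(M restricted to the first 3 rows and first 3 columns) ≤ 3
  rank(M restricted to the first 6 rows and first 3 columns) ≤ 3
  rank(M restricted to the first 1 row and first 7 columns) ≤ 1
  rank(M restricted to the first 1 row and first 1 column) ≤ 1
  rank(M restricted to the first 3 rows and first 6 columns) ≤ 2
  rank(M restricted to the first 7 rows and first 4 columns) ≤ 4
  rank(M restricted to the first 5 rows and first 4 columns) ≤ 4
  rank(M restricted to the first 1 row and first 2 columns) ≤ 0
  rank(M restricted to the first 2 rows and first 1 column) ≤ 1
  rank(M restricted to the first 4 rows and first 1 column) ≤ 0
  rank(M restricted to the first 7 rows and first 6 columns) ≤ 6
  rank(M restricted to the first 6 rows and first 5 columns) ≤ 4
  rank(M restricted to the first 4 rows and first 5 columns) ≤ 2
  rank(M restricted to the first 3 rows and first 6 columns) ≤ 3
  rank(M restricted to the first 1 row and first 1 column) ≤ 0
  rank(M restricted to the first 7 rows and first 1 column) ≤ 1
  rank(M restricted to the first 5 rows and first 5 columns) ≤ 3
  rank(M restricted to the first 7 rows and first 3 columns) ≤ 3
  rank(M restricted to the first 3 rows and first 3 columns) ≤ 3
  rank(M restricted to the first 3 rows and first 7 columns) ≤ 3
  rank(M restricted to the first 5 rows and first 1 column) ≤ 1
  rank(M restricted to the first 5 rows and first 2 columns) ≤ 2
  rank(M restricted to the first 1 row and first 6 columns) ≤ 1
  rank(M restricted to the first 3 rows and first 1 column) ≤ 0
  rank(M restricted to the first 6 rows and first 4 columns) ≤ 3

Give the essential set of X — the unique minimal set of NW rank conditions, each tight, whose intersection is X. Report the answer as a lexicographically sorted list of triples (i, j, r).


Rank table r_w(7×7) implied by the 26 constraints:

  R[1]: 0, 0, 1, 1, 1, 1, 1
  R[2]: 0, 1, 2, 2, 2, 2, 2
  R[3]: 0, 1, 2, 2, 2, 2, 3
  R[4]: 0, 1, 2, 2, 2, 3, 4
  R[5]: 1, 2, 3, 3, 3, 4, 5
  R[6]: 1, 2, 3, 3, 4, 5, 6
  R[7]: 1, 2, 3, 4, 5, 6, 7

reading off 1-entries of Δ²R: w = (3, 2, 7, 6, 1, 5, 4).

|D(w)|=11, |Ess(w)|=5:

[(1, 2, 0), (3, 6, 2), (4, 1, 0), (4, 5, 2), (6, 4, 3)]


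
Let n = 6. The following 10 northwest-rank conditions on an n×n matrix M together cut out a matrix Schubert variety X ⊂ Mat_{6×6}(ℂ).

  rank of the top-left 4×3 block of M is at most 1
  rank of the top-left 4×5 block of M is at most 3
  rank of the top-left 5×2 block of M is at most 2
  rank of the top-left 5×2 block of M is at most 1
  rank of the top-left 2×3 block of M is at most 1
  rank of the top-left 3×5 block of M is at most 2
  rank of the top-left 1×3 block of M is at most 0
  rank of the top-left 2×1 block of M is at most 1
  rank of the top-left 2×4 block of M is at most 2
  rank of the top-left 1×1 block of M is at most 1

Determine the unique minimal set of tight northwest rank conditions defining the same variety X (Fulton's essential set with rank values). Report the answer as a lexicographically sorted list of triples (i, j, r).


Propagating the 10 rank bounds to every northwest block:

  row 1: 0, 0, 0, 1, 1, 1
  row 2: 1, 1, 1, 2, 2, 2
  row 3: 1, 1, 1, 2, 2, 3
  row 4: 1, 1, 1, 2, 3, 4
  row 5: 1, 1, 2, 3, 4, 5
  row 6: 1, 2, 3, 4, 5, 6

giving w = (4, 1, 6, 5, 3, 2) via Δ²R.

Fulton essential set (4 of the 9 Rothe cells):

[(1, 3, 0), (3, 5, 2), (4, 3, 1), (5, 2, 1)]


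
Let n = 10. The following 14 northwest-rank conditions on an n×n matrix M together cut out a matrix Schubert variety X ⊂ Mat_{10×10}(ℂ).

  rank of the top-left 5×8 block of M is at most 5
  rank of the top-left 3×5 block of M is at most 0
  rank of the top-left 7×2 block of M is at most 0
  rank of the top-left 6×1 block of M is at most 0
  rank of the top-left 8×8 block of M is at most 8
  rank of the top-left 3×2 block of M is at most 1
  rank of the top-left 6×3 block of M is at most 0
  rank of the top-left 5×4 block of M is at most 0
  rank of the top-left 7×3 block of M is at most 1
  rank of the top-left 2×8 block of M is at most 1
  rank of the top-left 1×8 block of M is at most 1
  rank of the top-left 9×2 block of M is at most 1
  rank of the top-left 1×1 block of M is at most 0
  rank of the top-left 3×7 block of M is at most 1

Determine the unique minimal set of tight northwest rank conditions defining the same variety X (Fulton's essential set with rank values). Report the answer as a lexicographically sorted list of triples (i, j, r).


Rank table r_w(10×10) implied by the 14 constraints:

  R[1]: 0  0  0  0  0  1  1  1  1  1
  R[2]: 0  0  0  0  0  1  1  1  2  2
  R[3]: 0  0  0  0  0  1  1  2  3  3
  R[4]: 0  0  0  0  1  2  2  3  4  4
  R[5]: 0  0  0  0  1  2  3  4  5  5
  R[6]: 0  0  0  1  2  3  4  5  6  6
  R[7]: 0  0  1  2  3  4  5  6  7  7
  R[8]: 1  1  2  3  4  5  6  7  8  8
  R[9]: 1  1  2  3  4  5  6  7  8  9
  R[10]: 1  2  3  4  5  6  7  8  9  10

the unique w with this rank table is (6, 9, 8, 5, 7, 4, 3, 1, 10, 2).

Fulton essential set (7 of the 32 Rothe cells):

[(2, 8, 1), (3, 5, 0), (3, 7, 1), (5, 4, 0), (6, 3, 0), (7, 2, 0), (9, 2, 1)]


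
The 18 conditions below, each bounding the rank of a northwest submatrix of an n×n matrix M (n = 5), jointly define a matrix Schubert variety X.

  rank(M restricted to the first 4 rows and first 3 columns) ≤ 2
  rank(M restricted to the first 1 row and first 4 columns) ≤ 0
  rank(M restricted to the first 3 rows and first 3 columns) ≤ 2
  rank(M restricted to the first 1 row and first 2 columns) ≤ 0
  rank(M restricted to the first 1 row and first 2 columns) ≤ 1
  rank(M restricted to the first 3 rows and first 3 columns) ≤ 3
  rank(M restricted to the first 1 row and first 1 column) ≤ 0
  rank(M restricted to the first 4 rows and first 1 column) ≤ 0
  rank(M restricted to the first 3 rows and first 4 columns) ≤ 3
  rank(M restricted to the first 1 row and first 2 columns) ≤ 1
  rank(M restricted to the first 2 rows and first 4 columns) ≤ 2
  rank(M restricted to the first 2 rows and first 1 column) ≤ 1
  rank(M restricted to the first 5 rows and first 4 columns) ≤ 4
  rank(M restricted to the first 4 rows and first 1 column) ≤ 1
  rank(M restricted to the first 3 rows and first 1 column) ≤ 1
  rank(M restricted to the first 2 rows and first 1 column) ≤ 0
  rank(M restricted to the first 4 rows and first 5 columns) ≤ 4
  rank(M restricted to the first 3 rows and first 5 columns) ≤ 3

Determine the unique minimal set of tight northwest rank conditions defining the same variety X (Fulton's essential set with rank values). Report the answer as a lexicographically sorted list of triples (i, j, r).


The tightest implied rank at each (i,j), from the 18 conditions:

  row 1: 0 | 0 | 0 | 0 | 1
  row 2: 0 | 1 | 1 | 1 | 2
  row 3: 0 | 1 | 2 | 2 | 3
  row 4: 0 | 1 | 2 | 3 | 4
  row 5: 1 | 2 | 3 | 4 | 5

giving w = (5, 2, 3, 4, 1) via Δ²R.

|D(w)|=7, |Ess(w)|=2:

[(1, 4, 0), (4, 1, 0)]


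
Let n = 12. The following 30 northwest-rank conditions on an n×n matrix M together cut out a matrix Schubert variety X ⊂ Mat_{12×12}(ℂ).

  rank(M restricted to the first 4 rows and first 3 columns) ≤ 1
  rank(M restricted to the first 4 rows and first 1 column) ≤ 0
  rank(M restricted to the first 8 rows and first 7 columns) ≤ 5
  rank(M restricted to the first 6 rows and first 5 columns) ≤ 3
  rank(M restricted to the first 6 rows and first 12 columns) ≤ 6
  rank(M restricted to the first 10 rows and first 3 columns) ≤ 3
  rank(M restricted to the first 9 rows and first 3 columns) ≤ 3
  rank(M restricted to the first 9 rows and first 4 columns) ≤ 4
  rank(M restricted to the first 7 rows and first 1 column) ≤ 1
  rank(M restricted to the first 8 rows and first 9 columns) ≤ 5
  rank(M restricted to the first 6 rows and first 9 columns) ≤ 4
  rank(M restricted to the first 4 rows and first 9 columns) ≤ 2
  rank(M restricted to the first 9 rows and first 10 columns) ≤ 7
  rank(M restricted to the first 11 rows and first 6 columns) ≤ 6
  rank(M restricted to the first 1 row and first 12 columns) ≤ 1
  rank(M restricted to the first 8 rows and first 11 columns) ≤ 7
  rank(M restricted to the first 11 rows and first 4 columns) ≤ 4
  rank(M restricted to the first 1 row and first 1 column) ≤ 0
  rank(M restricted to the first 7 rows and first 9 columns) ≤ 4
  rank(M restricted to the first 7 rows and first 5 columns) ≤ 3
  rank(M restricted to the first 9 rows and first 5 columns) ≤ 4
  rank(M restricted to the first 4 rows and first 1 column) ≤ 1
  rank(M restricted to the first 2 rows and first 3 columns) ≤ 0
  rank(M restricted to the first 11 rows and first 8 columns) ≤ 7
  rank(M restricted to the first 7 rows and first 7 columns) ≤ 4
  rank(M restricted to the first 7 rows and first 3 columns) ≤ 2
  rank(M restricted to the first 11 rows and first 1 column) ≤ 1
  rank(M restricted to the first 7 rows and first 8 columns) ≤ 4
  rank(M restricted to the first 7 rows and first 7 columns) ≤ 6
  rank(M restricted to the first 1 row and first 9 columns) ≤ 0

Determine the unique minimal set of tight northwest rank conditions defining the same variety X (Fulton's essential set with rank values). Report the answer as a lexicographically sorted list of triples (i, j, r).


Recovering R(i,j) via the rank-extension bound from the 30 conditions:

  0 0 0 0 0 0 0 0 0 1 1 1
  0 0 0 1 1 1 1 1 1 2 2 2
  0 1 1 2 2 2 2 2 2 3 3 3
  0 1 1 2 2 2 2 2 2 3 4 4
  1 2 2 3 3 3 3 3 3 4 5 5
  1 2 2 3 3 4 4 4 4 5 6 6
  1 2 2 3 3 4 4 4 4 5 6 7
  1 2 3 4 4 5 5 5 5 6 7 8
  1 2 3 4 4 5 6 6 6 7 8 9
  1 2 3 4 5 6 7 7 7 8 9 10
  1 2 3 4 5 6 7 7 8 9 10 11
  1 2 3 4 5 6 7 8 9 10 11 12

hence w(1..12) = (10, 4, 2, 11, 1, 6, 12, 3, 7, 5, 9, 8).

10 SE-corners of the 29-cell Rothe diagram give Ess(w):

[(1, 9, 0), (2, 3, 0), (4, 1, 0), (4, 3, 1), (4, 9, 2), (7, 3, 2), (7, 5, 3), (7, 9, 4), (9, 5, 4), (11, 8, 7)]


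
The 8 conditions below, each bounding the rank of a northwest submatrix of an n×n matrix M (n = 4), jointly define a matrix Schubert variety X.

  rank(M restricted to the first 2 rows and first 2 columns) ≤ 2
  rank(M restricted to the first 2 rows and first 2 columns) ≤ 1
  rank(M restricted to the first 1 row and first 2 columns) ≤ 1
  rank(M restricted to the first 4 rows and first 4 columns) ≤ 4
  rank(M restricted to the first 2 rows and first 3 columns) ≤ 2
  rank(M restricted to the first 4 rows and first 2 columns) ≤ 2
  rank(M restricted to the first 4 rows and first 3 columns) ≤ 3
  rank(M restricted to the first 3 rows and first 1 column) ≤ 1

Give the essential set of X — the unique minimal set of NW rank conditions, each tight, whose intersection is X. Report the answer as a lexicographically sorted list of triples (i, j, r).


The tightest implied rank at each (i,j), from the 8 conditions:

  row 1: 1, 1, 1, 1
  row 2: 1, 1, 2, 2
  row 3: 1, 2, 3, 3
  row 4: 1, 2, 3, 4

the unique w with this rank table is (1, 3, 2, 4).

D(w) has 1 cell with 1 SE-corner; essential set:

[(2, 2, 1)]


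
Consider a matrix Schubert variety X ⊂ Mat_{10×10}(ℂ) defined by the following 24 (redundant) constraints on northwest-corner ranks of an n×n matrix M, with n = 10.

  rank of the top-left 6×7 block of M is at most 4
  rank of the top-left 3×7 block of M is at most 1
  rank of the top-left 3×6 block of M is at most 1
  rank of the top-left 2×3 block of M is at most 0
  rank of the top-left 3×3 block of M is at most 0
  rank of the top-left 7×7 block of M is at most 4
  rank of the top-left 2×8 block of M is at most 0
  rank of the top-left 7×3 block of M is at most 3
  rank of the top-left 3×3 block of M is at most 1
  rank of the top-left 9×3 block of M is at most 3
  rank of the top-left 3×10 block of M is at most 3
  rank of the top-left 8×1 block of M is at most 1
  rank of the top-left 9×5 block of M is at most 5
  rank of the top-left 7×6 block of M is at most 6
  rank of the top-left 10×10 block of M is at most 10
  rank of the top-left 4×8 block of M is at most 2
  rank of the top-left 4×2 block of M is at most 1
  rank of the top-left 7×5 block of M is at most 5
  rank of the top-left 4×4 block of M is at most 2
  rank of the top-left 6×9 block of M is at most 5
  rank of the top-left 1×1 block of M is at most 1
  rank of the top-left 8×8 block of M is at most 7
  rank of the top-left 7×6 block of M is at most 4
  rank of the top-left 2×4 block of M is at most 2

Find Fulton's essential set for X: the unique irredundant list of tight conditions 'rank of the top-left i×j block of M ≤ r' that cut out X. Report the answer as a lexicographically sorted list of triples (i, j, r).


Propagating the 24 rank bounds to every northwest block:

  R[1]: 0, 0, 0, 0, 0, 0, 0, 0, 1, 1
  R[2]: 0, 0, 0, 0, 0, 0, 0, 0, 1, 2
  R[3]: 0, 0, 0, 1, 1, 1, 1, 1, 2, 3
  R[4]: 1, 1, 1, 2, 2, 2, 2, 2, 3, 4
  R[5]: 1, 2, 2, 3, 3, 3, 3, 3, 4, 5
  R[6]: 1, 2, 3, 4, 4, 4, 4, 4, 5, 6
  R[7]: 1, 2, 3, 4, 4, 4, 4, 5, 6, 7
  R[8]: 1, 2, 3, 4, 5, 5, 5, 6, 7, 8
  R[9]: 1, 2, 3, 4, 5, 6, 6, 7, 8, 9
  R[10]: 1, 2, 3, 4, 5, 6, 7, 8, 9, 10

so w = (9, 10, 4, 1, 2, 3, 8, 5, 6, 7).

D(w) has 22 cells with 3 SE-corners; essential set:

[(2, 8, 0), (3, 3, 0), (7, 7, 4)]
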